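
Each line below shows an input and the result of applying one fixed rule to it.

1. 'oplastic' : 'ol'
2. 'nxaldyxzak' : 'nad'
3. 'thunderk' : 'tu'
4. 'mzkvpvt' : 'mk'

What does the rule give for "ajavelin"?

aa

Rule — keep every other character starting from the first (positions 1st, 3rd, 5th, ...), then delete the last 2 characters.
For "ajavelin", step one produces "aaei"; step two turns that into "aa".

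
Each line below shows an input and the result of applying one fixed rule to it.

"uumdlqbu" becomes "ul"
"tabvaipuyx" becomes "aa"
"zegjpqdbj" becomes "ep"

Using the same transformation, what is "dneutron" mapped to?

nt

Looking at the pairs, the operation is to keep one character in every 3, starting at position 2 (positions 2nd, 5th, 8th, ...), then delete the last character.
Starting from "dneutron": after the first operation, "ntn"; after the second, "nt".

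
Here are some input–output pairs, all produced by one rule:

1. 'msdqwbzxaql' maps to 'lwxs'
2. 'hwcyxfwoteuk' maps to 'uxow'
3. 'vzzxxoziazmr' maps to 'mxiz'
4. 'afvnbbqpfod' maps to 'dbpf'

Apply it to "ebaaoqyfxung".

nofb

Each output is the input with this applied: keep one character in every 3, starting at position 2 (positions 2nd, 5th, 8th, ...), then swap the first and last characters.
"ebaaoqyfxung" → "bofn" → "nofb".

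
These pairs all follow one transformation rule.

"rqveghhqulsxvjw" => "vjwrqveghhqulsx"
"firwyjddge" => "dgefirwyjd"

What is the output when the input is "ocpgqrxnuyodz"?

odzocpgqrxnuy

Each output is the input with this applied: move the last 3 characters to the front (rotate right by 3).
For "ocpgqrxnuyodz" the result is "odzocpgqrxnuy".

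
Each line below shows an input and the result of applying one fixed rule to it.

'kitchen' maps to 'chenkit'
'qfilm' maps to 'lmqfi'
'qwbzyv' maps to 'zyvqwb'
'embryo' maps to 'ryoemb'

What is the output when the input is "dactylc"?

tylcdac

Rule — move the first 3 characters to the end (rotate left by 3).
Doing the same to "dactylc": "tylcdac".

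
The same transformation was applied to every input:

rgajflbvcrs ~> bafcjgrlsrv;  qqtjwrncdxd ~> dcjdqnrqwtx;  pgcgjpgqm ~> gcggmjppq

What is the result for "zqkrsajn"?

In each case the input is transformed by: sort the characters into alphabetical order, then swap each adjacent pair of characters (1↔2, 3↔4, ...).
Working it through for "zqkrsajn": intermediate "ajknqrsz", final "jankrqzs".

jankrqzs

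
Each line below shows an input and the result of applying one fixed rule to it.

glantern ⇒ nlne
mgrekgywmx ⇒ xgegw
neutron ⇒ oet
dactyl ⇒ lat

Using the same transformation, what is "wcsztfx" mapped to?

fcz

What's happening: keep every other character starting from the second (positions 2nd, 4th, 6th, ...), then move the last character to the front.
Working it through for "wcsztfx": intermediate "czf", final "fcz".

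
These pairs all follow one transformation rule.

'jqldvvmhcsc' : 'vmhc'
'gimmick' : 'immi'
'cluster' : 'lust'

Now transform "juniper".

unip

Looking at the pairs, the operation is to move the last 2 characters to the front (rotate right by 2), then keep only the last 4 characters.
For "juniper" the result is "unip".
(Check on "jqldvvmhcsc": → "scjqldvvmhc" → "vmhc" ✓)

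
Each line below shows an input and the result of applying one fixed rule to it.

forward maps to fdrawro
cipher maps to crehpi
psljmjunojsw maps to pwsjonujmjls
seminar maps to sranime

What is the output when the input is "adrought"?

athguord

The pattern: reverse the string, then move the last character to the front.
Starting from "adrought": after the first operation, "thguorda"; after the second, "athguord".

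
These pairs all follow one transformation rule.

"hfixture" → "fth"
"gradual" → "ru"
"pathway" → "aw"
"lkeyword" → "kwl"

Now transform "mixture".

Looking at the pairs, the operation is to swap the first and last characters, then keep one character in every 3, starting at position 2 (positions 2nd, 5th, 8th, ...).
"mixture" → "eixturm" → "iu".

iu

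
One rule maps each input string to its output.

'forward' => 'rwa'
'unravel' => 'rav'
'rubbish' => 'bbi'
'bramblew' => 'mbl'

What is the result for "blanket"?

ank

The transformation: move the last 2 characters to the front (rotate right by 2), then keep only the last 3 characters.
On "blanket": the first step gives "etblank", and the second then gives "ank".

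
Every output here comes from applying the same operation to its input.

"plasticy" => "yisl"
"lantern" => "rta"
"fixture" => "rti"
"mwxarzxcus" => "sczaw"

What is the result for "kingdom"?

ogi

Looking at the pairs, the operation is to keep every other character starting from the second (positions 2nd, 4th, 6th, ...), then reverse the string.
On "kingdom": the first step gives "igo", and the second then gives "ogi".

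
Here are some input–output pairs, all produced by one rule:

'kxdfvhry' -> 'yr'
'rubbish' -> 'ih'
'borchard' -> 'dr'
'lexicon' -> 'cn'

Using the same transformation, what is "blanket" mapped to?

kt

The pattern: swap each adjacent pair of characters (1↔2, 3↔4, ...), then keep only the last 2 characters.
"blanket" → "kt".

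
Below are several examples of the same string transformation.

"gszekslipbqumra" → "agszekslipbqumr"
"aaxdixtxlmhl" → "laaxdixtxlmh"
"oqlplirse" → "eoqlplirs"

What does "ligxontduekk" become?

Looking at the pairs, the operation is to move the last character to the front.
For "ligxontduekk" the result is "kligxontduek".

kligxontduek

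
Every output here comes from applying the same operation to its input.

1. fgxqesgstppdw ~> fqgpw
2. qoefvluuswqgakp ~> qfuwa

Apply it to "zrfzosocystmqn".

zzosq

The pattern: keep one character in every 3, starting at position 1 (positions 1st, 4th, 7th, ...).
Doing the same to "zrfzosocystmqn": "zzosq".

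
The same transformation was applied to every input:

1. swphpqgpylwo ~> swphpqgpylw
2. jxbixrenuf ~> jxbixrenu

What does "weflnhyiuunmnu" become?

weflnhyiuunmn

The transformation: delete the last character.
So "weflnhyiuunmnu" becomes "weflnhyiuunmn".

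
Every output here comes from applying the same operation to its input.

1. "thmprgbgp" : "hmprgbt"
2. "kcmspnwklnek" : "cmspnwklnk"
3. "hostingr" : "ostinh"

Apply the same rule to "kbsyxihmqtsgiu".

bsyxihmqtsgk

What's happening: delete the last 2 characters, then move the first character to the end.
Applying both steps to "kbsyxihmqtsgiu": "kbsyxihmqtsg", then "bsyxihmqtsgk".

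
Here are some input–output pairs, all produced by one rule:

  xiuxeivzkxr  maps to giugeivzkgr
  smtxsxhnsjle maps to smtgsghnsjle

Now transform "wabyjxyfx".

Each output is the input with this applied: replace every "x" with "g".
"wabyjxyfx" → "wabyjgyfg".

wabyjgyfg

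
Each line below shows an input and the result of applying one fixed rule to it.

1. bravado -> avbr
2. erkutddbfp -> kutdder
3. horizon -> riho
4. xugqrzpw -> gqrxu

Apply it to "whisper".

Looking at the pairs, the operation is to delete the last 3 characters, then move the first 2 characters to the end (rotate left by 2).
For "whisper", step one produces "whis"; step two turns that into "iswh".

iswh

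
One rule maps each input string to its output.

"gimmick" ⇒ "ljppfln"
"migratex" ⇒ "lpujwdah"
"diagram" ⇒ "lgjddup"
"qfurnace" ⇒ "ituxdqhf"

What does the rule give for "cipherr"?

The rule is to swap each adjacent pair of characters (1↔2, 3↔4, ...), then shift every letter 3 places forward in the alphabet (wrapping around).
For "cipherr", step one produces "ichprer"; step two turns that into "lfksuhu".

lfksuhu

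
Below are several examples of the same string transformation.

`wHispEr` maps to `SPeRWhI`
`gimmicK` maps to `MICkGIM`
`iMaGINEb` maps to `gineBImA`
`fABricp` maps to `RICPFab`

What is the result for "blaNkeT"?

nKEtBLA

In each case the input is transformed by: move the first 3 characters to the end (rotate left by 3), then flip the case of every letter.
So "blaNkeT" becomes "nKEtBLA".
(Check on "fABricp": → "ricpfAB" → "RICPFab" ✓)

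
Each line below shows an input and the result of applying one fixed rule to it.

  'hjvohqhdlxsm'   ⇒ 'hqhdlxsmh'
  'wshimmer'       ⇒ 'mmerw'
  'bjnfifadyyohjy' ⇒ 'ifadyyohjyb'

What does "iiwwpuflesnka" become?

puflesnkai

What's happening: move the first character to the end, then delete the first 3 characters.
Starting from "iiwwpuflesnka": after the first operation, "iwwpuflesnkai"; after the second, "puflesnkai".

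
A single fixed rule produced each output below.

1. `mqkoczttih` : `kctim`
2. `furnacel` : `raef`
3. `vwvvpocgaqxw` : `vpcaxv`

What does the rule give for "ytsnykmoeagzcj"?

The rule is to move the first character to the end, then keep every other character starting from the second (positions 2nd, 4th, 6th, ...).
For "ytsnykmoeagzcj", step one produces "tsnykmoeagzcjy"; step two turns that into "symegcy".

symegcy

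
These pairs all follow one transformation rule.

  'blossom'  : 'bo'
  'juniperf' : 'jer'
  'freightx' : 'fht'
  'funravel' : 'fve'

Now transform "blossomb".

Rule — swap each adjacent pair of characters (1↔2, 3↔4, ...), then keep one character in every 3, starting at position 2 (positions 2nd, 5th, 8th, ...).
For "blossomb" the result is "bom".

bom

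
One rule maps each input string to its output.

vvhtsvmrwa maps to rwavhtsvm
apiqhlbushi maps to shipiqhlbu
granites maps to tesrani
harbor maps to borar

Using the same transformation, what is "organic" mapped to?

The rule is to delete the first character, then move the last 3 characters to the front (rotate right by 3).
Starting from "organic": after the first operation, "rganic"; after the second, "nicrga".

nicrga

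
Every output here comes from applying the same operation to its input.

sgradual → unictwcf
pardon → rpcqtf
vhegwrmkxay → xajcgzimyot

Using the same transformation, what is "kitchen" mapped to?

mpkgvje

What's happening: take characters alternately from the front and the back (1st, last, 2nd, 2nd-last, ...), then shift every letter 2 places forward in the alphabet (wrapping around).
For "kitchen", step one produces "kniethc"; step two turns that into "mpkgvje".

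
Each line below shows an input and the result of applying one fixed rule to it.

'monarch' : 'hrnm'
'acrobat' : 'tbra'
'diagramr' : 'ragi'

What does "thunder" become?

The rule is to reverse the string, then keep every other character starting from the first (positions 1st, 3rd, 5th, ...).
On "thunder": the first step gives "rednuht", and the second then gives "rdut".

rdut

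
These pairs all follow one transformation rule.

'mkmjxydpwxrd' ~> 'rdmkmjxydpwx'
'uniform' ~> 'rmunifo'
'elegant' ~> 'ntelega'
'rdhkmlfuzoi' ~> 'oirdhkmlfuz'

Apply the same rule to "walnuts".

tswalnu

In each case the input is transformed by: move the last 2 characters to the front (rotate right by 2).
For "walnuts" the result is "tswalnu".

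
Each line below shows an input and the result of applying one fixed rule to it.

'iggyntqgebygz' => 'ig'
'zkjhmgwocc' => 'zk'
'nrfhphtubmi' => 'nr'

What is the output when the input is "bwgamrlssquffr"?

bw

In each case the input is transformed by: keep only the first 2 characters.
On "bwgamrlssquffr" that produces "bw".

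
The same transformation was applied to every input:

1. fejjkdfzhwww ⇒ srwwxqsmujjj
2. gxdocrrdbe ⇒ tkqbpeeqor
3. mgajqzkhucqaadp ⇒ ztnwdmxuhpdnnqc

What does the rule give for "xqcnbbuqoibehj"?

kdpaoohdbvoruw

The transformation: shift every letter 13 places forward in the alphabet (wrapping around) — i.e. ROT13.
"xqcnbbuqoibehj" → "kdpaoohdbvoruw".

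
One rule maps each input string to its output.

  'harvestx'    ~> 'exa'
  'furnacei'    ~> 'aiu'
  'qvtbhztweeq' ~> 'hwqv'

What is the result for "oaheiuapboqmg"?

ipqa

What's happening: keep one character in every 3, starting at position 2 (positions 2nd, 5th, 8th, ...), then move the first character to the end.
Starting from "oaheiuapboqmg": after the first operation, "aipq"; after the second, "ipqa".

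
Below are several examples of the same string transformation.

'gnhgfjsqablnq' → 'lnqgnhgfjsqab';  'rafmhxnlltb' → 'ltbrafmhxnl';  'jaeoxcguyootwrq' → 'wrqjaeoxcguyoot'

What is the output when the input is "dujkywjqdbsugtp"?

gtpdujkywjqdbsu

The rule is to move the last 3 characters to the front (rotate right by 3).
So "dujkywjqdbsugtp" becomes "gtpdujkywjqdbsu".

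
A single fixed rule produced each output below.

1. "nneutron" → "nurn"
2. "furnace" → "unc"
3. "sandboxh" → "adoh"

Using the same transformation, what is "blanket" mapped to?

lne

The transformation: keep every other character starting from the second (positions 2nd, 4th, 6th, ...).
Doing the same to "blanket": "lne".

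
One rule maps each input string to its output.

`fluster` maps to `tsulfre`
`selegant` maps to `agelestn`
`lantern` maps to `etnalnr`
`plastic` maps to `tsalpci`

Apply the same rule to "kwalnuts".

Looking at the pairs, the operation is to reverse the string, then move the first 2 characters to the end (rotate left by 2).
For "kwalnuts", step one produces "stunlawk"; step two turns that into "unlawkst".
(Check on "plastic": → "citsalp" → "tsalpci" ✓)

unlawkst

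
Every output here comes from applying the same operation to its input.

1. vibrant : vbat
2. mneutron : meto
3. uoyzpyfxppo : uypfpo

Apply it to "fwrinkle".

Looking at the pairs, the operation is to keep every other character starting from the first (positions 1st, 3rd, 5th, ...).
For "fwrinkle" the result is "frnl".

frnl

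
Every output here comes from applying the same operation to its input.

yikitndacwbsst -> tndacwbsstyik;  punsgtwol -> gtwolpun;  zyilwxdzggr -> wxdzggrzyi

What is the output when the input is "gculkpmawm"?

kpmawmgcu

Looking at the pairs, the operation is to move the first 3 characters to the end (rotate left by 3), then delete the first character.
Applying both steps to "gculkpmawm": "lkpmawmgcu", then "kpmawmgcu".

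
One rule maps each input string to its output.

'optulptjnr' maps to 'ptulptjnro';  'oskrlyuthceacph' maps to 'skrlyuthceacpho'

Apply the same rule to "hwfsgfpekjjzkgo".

wfsgfpekjjzkgoh

Looking at the pairs, the operation is to move the first character to the end.
"hwfsgfpekjjzkgo" → "wfsgfpekjjzkgoh".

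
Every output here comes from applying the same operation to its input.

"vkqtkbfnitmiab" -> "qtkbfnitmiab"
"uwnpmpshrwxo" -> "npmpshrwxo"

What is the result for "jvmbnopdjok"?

mbnopdjok

The rule is to delete the first 2 characters.
Doing the same to "jvmbnopdjok": "mbnopdjok".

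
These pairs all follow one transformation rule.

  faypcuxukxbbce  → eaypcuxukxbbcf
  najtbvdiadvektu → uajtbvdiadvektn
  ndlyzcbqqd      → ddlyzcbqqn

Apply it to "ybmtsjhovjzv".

In each case the input is transformed by: swap the first and last characters.
On "ybmtsjhovjzv" that produces "vbmtsjhovjzy".

vbmtsjhovjzy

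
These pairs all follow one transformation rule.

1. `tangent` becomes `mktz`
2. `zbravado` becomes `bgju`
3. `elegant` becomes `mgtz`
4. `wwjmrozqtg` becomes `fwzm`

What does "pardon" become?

xjut

The pattern: shift every letter 6 places forward in the alphabet (wrapping around), then keep only the last 4 characters.
Applying that to "pardon" gives "xjut".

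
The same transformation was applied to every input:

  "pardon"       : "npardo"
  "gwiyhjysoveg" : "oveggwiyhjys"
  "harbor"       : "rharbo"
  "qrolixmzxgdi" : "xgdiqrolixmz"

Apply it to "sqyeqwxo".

The rule is to swap the front and back halves of the string, then move the first 2 characters to the end (rotate left by 2).
Working it through for "sqyeqwxo": intermediate "qwxosqye", final "xosqyeqw".
(Check on "pardon": → "donpar" → "npardo" ✓)

xosqyeqw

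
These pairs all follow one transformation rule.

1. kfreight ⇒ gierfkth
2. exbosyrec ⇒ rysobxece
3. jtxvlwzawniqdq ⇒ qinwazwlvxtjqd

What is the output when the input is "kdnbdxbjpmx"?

The rule is to reverse the string, then move the first 2 characters to the end (rotate left by 2).
Applying both steps to "kdnbdxbjpmx": "xmpjbxdbndk", then "pjbxdbndkxm".

pjbxdbndkxm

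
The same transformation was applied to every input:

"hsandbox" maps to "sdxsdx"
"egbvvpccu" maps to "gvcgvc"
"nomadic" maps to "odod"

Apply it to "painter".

Each output is the input with this applied: keep one character in every 3, starting at position 2 (positions 2nd, 5th, 8th, ...), then write the whole string twice.
"painter" → "atat".

atat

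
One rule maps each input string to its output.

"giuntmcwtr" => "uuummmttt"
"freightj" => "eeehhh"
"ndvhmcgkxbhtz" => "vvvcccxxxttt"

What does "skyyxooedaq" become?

Looking at the pairs, the operation is to keep one character in every 3, starting at position 3 (positions 3rd, 6th, 9th, ...), then repeat every character 3 times.
On "skyyxooedaq": the first step gives "yod", and the second then gives "yyyoooddd".

yyyoooddd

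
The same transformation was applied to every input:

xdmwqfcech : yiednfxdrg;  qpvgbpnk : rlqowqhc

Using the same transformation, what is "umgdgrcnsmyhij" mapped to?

vknjhiezhnstdo

Each output is the input with this applied: shift every letter 1 place forward in the alphabet (wrapping around), then take characters alternately from the front and the back (1st, last, 2nd, 2nd-last, ...).
For "umgdgrcnsmyhij", step one produces "vnhehsdotnzijk"; step two turns that into "vknjhiezhnstdo".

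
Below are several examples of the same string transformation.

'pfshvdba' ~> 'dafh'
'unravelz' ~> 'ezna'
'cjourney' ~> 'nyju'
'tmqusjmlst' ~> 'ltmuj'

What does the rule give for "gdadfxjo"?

xodd

The rule is to keep every other character starting from the second (positions 2nd, 4th, 6th, ...), then move the last 2 characters to the front (rotate right by 2).
Doing the same to "gdadfxjo": "xodd".
(Check on "pfshvdba": → "fhda" → "dafh" ✓)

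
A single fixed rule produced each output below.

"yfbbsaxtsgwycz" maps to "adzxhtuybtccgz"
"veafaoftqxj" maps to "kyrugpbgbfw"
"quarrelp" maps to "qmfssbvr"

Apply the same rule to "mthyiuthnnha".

biooiuvjziun

Looking at the pairs, the operation is to shift every letter 1 place forward in the alphabet (wrapping around), then reverse the string.
Applying both steps to "mthyiuthnnha": "nuizjvuiooib", then "biooiuvjziun".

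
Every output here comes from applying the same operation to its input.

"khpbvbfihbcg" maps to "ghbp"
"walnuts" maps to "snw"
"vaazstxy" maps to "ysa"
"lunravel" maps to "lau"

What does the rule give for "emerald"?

dre

The pattern: reverse the string, then keep one character in every 3, starting at position 1 (positions 1st, 4th, 7th, ...).
Starting from "emerald": after the first operation, "dlareme"; after the second, "dre".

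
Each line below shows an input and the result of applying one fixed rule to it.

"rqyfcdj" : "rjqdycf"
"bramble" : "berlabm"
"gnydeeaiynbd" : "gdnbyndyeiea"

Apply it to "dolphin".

dnoilhp

The transformation: take characters alternately from the front and the back (1st, last, 2nd, 2nd-last, ...).
"dolphin" → "dnoilhp".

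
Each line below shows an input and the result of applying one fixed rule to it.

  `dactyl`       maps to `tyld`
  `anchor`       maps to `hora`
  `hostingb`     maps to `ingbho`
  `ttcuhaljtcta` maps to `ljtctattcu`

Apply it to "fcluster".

sterfc

The pattern: swap the front and back halves of the string, then delete the last 2 characters.
On "fcluster" that produces "sterfc".
(Check on "anchor": → "horanc" → "hora" ✓)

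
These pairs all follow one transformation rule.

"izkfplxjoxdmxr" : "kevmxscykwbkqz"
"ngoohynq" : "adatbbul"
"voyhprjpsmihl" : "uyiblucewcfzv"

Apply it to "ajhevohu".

uhnwurib

The pattern: shift every letter 13 places forward in the alphabet (wrapping around) — i.e. ROT13, then move the last 2 characters to the front (rotate right by 2).
On "ajhevohu" that produces "uhnwurib".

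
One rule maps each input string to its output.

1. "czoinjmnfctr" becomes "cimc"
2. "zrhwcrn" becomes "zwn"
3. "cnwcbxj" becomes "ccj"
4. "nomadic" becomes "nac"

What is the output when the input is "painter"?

pnr

Looking at the pairs, the operation is to keep one character in every 3, starting at position 1 (positions 1st, 4th, 7th, ...).
Applying that to "painter" gives "pnr".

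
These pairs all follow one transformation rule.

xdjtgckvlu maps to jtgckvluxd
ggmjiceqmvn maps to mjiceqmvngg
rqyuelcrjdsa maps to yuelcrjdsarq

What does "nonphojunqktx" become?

nphojunqktxno

The pattern: move the first 2 characters to the end (rotate left by 2).
Applying that to "nonphojunqktx" gives "nphojunqktxno".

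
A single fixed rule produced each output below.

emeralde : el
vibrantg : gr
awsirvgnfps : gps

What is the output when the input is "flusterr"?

Looking at the pairs, the operation is to sort the characters into alphabetical order, then keep one character in every 3, starting at position 3 (positions 3rd, 6th, 9th, ...).
"flusterr" → "ls".

ls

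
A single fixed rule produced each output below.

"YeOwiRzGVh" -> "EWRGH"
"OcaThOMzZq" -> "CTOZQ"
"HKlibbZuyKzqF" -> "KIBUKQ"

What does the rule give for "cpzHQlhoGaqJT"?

Looking at the pairs, the operation is to keep every other character starting from the second (positions 2nd, 4th, 6th, ...), then convert every letter to uppercase.
Applying both steps to "cpzHQlhoGaqJT": "pHloaJ", then "PHLOAJ".

PHLOAJ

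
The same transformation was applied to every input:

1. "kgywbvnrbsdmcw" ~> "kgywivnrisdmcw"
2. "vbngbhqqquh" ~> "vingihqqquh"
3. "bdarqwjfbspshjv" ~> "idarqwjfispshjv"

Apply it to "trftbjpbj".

trftijpij

The transformation: replace every "b" with "i".
On "trftbjpbj" that produces "trftijpij".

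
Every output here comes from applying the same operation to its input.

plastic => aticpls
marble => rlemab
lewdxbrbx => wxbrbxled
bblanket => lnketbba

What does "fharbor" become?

Each output is the input with this applied: move the first 3 characters to the end (rotate left by 3), then swap the first and last characters.
"fharbor" → "rborfha" → "aborfhr".

aborfhr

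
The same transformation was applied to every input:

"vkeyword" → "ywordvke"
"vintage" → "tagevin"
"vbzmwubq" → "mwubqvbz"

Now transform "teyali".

alitey

The pattern: move the first 3 characters to the end (rotate left by 3).
So "teyali" becomes "alitey".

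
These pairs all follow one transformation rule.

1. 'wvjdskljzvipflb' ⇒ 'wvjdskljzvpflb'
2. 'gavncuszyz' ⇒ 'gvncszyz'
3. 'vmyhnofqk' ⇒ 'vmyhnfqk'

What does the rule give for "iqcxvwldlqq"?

qcxvwldlqq

Looking at the pairs, the operation is to remove every vowel.
So "iqcxvwldlqq" becomes "qcxvwldlqq".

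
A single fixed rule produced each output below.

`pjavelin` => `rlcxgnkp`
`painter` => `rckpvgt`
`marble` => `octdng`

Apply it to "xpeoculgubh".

zrgqewniwdj

The pattern: shift every letter 2 places forward in the alphabet (wrapping around).
Applying that to "xpeoculgubh" gives "zrgqewniwdj".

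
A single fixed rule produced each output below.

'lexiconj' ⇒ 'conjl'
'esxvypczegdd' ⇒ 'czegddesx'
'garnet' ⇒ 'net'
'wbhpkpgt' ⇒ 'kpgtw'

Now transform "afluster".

In each case the input is transformed by: swap the front and back halves of the string, then delete the last 3 characters.
Applying both steps to "afluster": "steraflu", then "stera".
(Check on "lexiconj": → "conjlexi" → "conjl" ✓)

stera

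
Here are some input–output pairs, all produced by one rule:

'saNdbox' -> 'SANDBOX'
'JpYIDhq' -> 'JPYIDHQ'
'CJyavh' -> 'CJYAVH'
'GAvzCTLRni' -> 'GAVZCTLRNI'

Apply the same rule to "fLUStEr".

FLUSTER

The transformation: convert every letter to uppercase.
So "fLUStEr" becomes "FLUSTER".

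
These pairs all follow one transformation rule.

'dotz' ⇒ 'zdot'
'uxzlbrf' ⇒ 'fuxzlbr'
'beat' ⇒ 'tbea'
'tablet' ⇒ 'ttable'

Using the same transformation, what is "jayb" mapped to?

Rule — move the last character to the front.
For "jayb" the result is "bjay".

bjay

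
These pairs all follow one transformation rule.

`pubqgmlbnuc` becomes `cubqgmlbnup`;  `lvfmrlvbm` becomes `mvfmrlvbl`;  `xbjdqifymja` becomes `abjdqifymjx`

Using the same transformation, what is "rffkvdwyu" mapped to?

In each case the input is transformed by: swap the first and last characters.
On "rffkvdwyu" that produces "uffkvdwyr".

uffkvdwyr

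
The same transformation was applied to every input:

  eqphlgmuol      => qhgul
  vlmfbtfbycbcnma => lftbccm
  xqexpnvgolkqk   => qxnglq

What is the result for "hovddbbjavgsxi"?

odbjvsi

What's happening: keep every other character starting from the second (positions 2nd, 4th, 6th, ...).
"hovddbbjavgsxi" → "odbjvsi".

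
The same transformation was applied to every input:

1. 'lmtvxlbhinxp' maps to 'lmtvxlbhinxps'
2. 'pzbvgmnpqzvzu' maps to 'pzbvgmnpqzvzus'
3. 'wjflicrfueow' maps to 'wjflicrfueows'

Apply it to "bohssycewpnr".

bohssycewpnrs

Each output is the input with this applied: append "s".
On "bohssycewpnr" that produces "bohssycewpnrs".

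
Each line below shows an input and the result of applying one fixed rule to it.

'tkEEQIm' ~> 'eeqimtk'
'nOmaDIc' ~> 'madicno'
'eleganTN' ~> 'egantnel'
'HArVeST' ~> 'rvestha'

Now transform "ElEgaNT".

What's happening: move the first 2 characters to the end (rotate left by 2), then convert every letter to lowercase.
"ElEgaNT" → "EgaNTEl" → "egantel".
(Check on "eleganTN": → "eganTNel" → "egantnel" ✓)

egantel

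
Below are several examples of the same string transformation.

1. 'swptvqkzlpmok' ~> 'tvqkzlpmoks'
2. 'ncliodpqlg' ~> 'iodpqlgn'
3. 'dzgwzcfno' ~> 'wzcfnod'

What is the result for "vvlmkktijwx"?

mkktijwxv

Looking at the pairs, the operation is to move the first 3 characters to the end (rotate left by 3), then delete the last 2 characters.
On "vvlmkktijwx": the first step gives "mkktijwxvvl", and the second then gives "mkktijwxv".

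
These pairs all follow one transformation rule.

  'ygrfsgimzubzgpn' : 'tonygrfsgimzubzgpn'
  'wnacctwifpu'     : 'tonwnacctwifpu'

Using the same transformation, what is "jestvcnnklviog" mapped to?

tonjestvcnnklviog

What's happening: prepend "ton".
For "jestvcnnklviog" the result is "tonjestvcnnklviog".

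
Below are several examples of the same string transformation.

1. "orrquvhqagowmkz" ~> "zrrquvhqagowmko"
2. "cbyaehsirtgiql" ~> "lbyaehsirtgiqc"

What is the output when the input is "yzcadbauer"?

What's happening: swap the first and last characters.
"yzcadbauer" → "rzcadbauey".

rzcadbauey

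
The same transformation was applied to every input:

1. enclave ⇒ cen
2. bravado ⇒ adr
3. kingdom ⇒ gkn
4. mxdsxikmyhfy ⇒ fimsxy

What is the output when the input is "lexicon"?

Looking at the pairs, the operation is to sort the characters into alphabetical order, then keep every other character starting from the second (positions 2nd, 4th, 6th, ...).
Applying that to "lexicon" gives "elo".

elo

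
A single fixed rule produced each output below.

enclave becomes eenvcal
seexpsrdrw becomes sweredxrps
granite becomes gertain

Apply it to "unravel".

The transformation: take characters alternately from the front and the back (1st, last, 2nd, 2nd-last, ...).
Doing the same to "unravel": "ulnerva".

ulnerva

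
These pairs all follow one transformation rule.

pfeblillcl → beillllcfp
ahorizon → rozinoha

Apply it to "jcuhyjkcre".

hujyckercj

Each output is the input with this applied: move the first 2 characters to the end (rotate left by 2), then swap each adjacent pair of characters (1↔2, 3↔4, ...).
On "jcuhyjkcre": the first step gives "uhyjkcrejc", and the second then gives "hujyckercj".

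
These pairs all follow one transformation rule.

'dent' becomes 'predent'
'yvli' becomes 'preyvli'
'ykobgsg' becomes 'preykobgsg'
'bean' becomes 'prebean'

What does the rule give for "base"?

The rule is to prepend "pre".
So "base" becomes "prebase".

prebase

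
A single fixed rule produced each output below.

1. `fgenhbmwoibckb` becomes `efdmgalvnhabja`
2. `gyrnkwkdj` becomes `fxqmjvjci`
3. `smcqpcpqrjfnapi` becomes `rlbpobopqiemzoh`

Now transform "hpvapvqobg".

gouzoupnaf

The rule is to shift every letter 1 place backward in the alphabet (wrapping around).
For "hpvapvqobg" the result is "gouzoupnaf".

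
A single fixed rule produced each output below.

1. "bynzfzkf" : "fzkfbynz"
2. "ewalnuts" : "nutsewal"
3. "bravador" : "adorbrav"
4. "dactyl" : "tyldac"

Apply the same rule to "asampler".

plerasam

Rule — swap the front and back halves of the string.
Doing the same to "asampler": "plerasam".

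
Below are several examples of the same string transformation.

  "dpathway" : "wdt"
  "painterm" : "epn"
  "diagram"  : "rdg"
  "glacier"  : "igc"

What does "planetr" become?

epn

The transformation: move the last 3 characters to the front (rotate right by 3), then keep one character in every 3, starting at position 1 (positions 1st, 4th, 7th, ...).
"planetr" → "etrplan" → "epn".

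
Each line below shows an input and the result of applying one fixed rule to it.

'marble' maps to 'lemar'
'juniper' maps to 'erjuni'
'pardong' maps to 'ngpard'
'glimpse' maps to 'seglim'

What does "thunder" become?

erthun

The transformation: move the last 2 characters to the front (rotate right by 2), then delete the last character.
"thunder" → "erthund" → "erthun".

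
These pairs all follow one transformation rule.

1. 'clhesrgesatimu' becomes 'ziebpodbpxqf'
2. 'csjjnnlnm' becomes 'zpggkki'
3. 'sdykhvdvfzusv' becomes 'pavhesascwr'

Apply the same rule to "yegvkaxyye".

vbdshxuv

Each output is the input with this applied: delete the last 2 characters, then shift every letter 3 places backward in the alphabet (wrapping around).
Starting from "yegvkaxyye": after the first operation, "yegvkaxy"; after the second, "vbdshxuv".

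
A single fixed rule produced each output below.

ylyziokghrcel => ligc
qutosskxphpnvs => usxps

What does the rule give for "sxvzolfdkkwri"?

xodw

The transformation: keep one character in every 3, starting at position 2 (positions 2nd, 5th, 8th, ...).
Applying that to "sxvzolfdkkwri" gives "xodw".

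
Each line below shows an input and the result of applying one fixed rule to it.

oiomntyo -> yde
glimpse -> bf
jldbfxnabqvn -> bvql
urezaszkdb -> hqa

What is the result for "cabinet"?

Each output is the input with this applied: shift every letter 10 places backward in the alphabet (wrapping around), then keep one character in every 3, starting at position 2 (positions 2nd, 5th, 8th, ...).
"cabinet" → "sqryduj" → "qd".

qd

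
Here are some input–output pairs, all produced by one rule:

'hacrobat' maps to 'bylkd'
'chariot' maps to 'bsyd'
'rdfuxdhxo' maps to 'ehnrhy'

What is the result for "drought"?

eqrd

The pattern: delete the first 3 characters, then shift every letter 10 places forward in the alphabet (wrapping around).
On "drought": the first step gives "ught", and the second then gives "eqrd".
(Check on "hacrobat": → "robat" → "bylkd" ✓)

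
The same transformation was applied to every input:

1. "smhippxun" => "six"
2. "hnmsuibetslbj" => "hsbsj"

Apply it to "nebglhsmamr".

ngsm

In each case the input is transformed by: keep one character in every 3, starting at position 1 (positions 1st, 4th, 7th, ...).
"nebglhsmamr" → "ngsm".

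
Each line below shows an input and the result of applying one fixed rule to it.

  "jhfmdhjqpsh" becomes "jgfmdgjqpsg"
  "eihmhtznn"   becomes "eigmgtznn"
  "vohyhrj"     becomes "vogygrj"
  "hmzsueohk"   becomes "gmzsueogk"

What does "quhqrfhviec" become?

Rule — replace every "h" with "g".
Applying that to "quhqrfhviec" gives "qugqrfgviec".

qugqrfgviec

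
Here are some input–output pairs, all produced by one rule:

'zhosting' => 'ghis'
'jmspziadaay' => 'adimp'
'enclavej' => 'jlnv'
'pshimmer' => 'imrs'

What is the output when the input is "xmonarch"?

hmnr

Rule — keep every other character starting from the second (positions 2nd, 4th, 6th, ...), then sort the characters into alphabetical order.
Working it through for "xmonarch": intermediate "mnrh", final "hmnr".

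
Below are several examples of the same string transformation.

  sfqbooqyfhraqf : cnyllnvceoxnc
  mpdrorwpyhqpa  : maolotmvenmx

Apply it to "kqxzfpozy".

What's happening: delete the first character, then shift every letter 3 places backward in the alphabet (wrapping around).
Applying both steps to "kqxzfpozy": "qxzfpozy", then "nuwcmlwv".
(Check on "sfqbooqyfhraqf": → "fqbooqyfhraqf" → "cnyllnvceoxnc" ✓)

nuwcmlwv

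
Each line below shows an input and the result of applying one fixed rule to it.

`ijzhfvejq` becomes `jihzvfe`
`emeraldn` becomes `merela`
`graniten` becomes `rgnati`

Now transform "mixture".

imtxu

Looking at the pairs, the operation is to delete the last 2 characters, then swap each adjacent pair of characters (1↔2, 3↔4, ...).
On "mixture" that produces "imtxu".
(Check on "graniten": → "granit" → "rgnati" ✓)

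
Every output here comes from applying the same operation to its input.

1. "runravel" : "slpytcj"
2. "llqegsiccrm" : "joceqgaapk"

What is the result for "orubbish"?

pszzgqf

The rule is to delete the first character, then shift every letter 2 places backward in the alphabet (wrapping around).
On "orubbish" that produces "pszzgqf".
(Check on "llqegsiccrm": → "lqegsiccrm" → "joceqgaapk" ✓)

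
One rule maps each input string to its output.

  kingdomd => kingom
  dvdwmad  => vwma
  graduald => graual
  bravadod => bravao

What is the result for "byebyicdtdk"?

What's happening: remove every "d".
Doing the same to "byebyicdtdk": "byebyictk".

byebyictk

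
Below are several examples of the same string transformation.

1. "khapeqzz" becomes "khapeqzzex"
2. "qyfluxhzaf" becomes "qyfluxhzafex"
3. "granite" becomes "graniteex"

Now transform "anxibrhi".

anxibrhiex

Looking at the pairs, the operation is to append "ex".
"anxibrhi" → "anxibrhiex".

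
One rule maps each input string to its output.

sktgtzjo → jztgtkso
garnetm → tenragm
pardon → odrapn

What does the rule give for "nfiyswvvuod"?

ouvvwsyifnd

Each output is the input with this applied: reverse the string, then move the first character to the end.
Applying both steps to "nfiyswvvuod": "douvvwsyifn", then "ouvvwsyifnd".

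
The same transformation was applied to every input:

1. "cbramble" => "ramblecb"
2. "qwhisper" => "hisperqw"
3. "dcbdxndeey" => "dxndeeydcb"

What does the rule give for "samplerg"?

mplergsa

The transformation: swap the front and back halves of the string, then move the last 2 characters to the front (rotate right by 2).
"samplerg" → "lergsamp" → "mplergsa".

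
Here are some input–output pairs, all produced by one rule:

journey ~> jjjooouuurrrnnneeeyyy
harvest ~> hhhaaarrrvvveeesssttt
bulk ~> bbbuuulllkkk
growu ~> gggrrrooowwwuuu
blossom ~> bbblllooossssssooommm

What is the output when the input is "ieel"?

iiieeeeeelll

In each case the input is transformed by: repeat every character 3 times.
Doing the same to "ieel": "iiieeeeeelll".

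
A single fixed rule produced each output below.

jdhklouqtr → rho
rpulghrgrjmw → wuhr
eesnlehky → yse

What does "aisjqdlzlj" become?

Rule — move the last 2 characters to the front (rotate right by 2), then keep one character in every 3, starting at position 2 (positions 2nd, 5th, 8th, ...).
Applying both steps to "aisjqdlzlj": "ljaisjqdlz", then "jsd".

jsd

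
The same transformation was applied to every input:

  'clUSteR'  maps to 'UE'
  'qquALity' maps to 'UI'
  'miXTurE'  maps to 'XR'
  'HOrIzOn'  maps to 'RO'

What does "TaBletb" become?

BT

Rule — keep one character in every 3, starting at position 3 (positions 3rd, 6th, 9th, ...), then convert every letter to uppercase.
On "TaBletb": the first step gives "Bt", and the second then gives "BT".
(Check on "qquALity": → "ui" → "UI" ✓)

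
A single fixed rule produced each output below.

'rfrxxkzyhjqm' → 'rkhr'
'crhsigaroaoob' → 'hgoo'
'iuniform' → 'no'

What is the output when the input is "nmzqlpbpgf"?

zpg

In each case the input is transformed by: swap the first and last characters, then keep one character in every 3, starting at position 3 (positions 3rd, 6th, 9th, ...).
Applying both steps to "nmzqlpbpgf": "fmzqlpbpgn", then "zpg".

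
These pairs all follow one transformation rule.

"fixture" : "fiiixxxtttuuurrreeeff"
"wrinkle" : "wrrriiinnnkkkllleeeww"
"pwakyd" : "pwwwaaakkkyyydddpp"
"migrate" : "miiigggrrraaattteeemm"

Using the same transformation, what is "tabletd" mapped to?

Looking at the pairs, the operation is to repeat every character 3 times, then move the first 2 characters to the end (rotate left by 2).
Starting from "tabletd": after the first operation, "tttaaabbbllleeetttddd"; after the second, "taaabbbllleeetttdddtt".

taaabbbllleeetttdddtt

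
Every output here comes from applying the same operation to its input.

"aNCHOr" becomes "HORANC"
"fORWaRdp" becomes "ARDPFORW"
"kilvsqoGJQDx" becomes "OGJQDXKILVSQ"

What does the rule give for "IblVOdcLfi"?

The pattern: swap the front and back halves of the string, then convert every letter to uppercase.
Applying both steps to "IblVOdcLfi": "dcLfiIblVO", then "DCLFIIBLVO".

DCLFIIBLVO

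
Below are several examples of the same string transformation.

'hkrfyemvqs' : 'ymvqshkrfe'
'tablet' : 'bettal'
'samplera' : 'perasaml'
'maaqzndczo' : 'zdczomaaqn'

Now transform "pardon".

The transformation: swap the front and back halves of the string, then swap the first and last characters.
"pardon" → "donpar" → "ronpad".

ronpad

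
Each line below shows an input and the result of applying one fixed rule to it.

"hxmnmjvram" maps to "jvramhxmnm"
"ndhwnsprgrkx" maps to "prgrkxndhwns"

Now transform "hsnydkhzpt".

khzpthsnyd

The rule is to swap the front and back halves of the string.
Doing the same to "hsnydkhzpt": "khzpthsnyd".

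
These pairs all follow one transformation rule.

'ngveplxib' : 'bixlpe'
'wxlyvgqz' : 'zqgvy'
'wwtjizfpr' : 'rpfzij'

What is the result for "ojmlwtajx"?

Looking at the pairs, the operation is to delete the first 3 characters, then reverse the string.
"ojmlwtajx" → "lwtajx" → "xjatwl".

xjatwl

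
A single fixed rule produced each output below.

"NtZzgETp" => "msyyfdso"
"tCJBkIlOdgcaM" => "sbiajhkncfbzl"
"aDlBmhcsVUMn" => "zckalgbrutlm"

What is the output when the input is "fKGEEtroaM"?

The rule is to shift every letter 1 place backward in the alphabet (wrapping around), then convert every letter to lowercase.
On "fKGEEtroaM": the first step gives "eJFDDsqnzL", and the second then gives "ejfddsqnzl".

ejfddsqnzl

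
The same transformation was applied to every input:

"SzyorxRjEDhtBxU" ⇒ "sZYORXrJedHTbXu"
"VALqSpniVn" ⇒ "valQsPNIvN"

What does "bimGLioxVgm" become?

The rule is to flip the case of every letter.
"bimGLioxVgm" → "BIMglIOXvGM".

BIMglIOXvGM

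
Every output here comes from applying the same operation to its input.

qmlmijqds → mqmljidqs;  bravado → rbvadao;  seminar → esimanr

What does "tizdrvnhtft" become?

The pattern: swap each adjacent pair of characters (1↔2, 3↔4, ...).
"tizdrvnhtft" → "itdzvrhnftt".

itdzvrhnftt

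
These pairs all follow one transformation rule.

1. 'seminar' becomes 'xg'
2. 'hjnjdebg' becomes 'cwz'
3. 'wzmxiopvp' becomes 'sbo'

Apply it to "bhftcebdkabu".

avwu

Each output is the input with this applied: keep one character in every 3, starting at position 2 (positions 2nd, 5th, 8th, ...), then shift every letter 7 places backward in the alphabet (wrapping around).
Working it through for "bhftcebdkabu": intermediate "hcdb", final "avwu".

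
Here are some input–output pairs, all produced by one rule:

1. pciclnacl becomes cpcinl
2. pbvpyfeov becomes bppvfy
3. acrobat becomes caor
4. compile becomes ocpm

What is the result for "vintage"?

The rule is to delete the last 3 characters, then swap each adjacent pair of characters (1↔2, 3↔4, ...).
"vintage" → "ivtn".

ivtn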